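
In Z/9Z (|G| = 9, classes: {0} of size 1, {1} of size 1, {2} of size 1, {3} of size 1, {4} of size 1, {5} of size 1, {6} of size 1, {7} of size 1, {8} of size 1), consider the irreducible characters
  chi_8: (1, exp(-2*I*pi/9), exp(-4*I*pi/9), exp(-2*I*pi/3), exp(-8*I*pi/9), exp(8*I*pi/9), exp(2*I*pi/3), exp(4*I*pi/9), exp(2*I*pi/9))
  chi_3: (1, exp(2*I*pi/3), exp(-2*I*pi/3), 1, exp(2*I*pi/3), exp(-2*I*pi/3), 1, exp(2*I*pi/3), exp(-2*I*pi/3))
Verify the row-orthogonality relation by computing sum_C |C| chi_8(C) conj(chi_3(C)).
Sum = 0; so <chi_8, chi_3> = 0 (distinct irreducibles are orthogonal).

Argument: Compute term by term over conjugacy classes (|C| * chi_8(C) * conj(chi_3(C))):
  1*(1)*conj(1) + 1*(exp(-2*I*pi/9))*conj(exp(2*I*pi/3)) + 1*(exp(-4*I*pi/9))*conj(exp(-2*I*pi/3)) + 1*(exp(-2*I*pi/3))*conj(1) + 1*(exp(-8*I*pi/9))*conj(exp(2*I*pi/3)) + 1*(exp(8*I*pi/9))*conj(exp(-2*I*pi/3)) + 1*(exp(2*I*pi/3))*conj(1) + 1*(exp(4*I*pi/9))*conj(exp(2*I*pi/3)) + 1*(exp(2*I*pi/9))*conj(exp(-2*I*pi/3))
  = (1) + (exp(-8*I*pi/9)) + (exp(2*I*pi/9)) + (exp(-2*I*pi/3)) + (exp(4*I*pi/9)) + (exp(-4*I*pi/9)) + (exp(2*I*pi/3)) + (exp(-2*I*pi/9)) + (exp(8*I*pi/9))
  = 0.
(Exp terms are combined using exp(i*s)*conj(exp(i*t)) = exp(i*(s-t)), and sums of them are collapsed using the identity that for every m > 1 the m distinct m-th roots of unity sum to 0, e.g. 1 + exp(2*I*pi/3) + exp(-2*I*pi/3) = 0.)
Dividing by |G| = 9 gives 0/9 = 0, matching the row-orthogonality relation <chi_8, chi_3> = [chi_8 = chi_3].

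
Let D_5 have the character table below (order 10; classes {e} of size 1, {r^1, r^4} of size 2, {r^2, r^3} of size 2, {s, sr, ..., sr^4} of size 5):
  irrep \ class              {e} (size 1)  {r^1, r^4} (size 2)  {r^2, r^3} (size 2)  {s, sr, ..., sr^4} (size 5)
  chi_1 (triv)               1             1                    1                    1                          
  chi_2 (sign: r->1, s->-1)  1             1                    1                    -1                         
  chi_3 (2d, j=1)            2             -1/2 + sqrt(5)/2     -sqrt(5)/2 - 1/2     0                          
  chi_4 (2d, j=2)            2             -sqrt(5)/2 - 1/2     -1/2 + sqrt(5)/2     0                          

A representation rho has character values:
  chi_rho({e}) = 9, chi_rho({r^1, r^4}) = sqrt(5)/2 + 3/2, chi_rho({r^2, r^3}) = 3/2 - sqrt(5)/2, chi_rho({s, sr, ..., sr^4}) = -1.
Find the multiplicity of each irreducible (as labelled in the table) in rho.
Multiplicities: chi_1: 1, chi_2: 2, chi_3: 2, chi_4: 1.

Use <chi_rho, chi> = (1/|G|) sum_C |C| * chi_rho(C) * conj(chi(C)) with |G| = 10 for each irreducible chi in the table:
  <chi_rho, chi_1> = (1/10)[1*(9)*conj(1) + 2*(sqrt(5)/2 + 3/2)*conj(1) + 2*(3/2 - sqrt(5)/2)*conj(1) + 5*(-1)*conj(1)]
      = (1/10)[(9) + (sqrt(5) + 3) + (3 - sqrt(5)) + (-5)] = 10/10 = 1
  <chi_rho, chi_2> = (1/10)[1*(9)*conj(1) + 2*(sqrt(5)/2 + 3/2)*conj(1) + 2*(3/2 - sqrt(5)/2)*conj(1) + 5*(-1)*conj(-1)]
      = (1/10)[(9) + (sqrt(5) + 3) + (3 - sqrt(5)) + (5)] = 20/10 = 2
  <chi_rho, chi_3> = (1/10)[1*(9)*conj(2) + 2*(sqrt(5)/2 + 3/2)*conj(-1/2 + sqrt(5)/2) + 2*(3/2 - sqrt(5)/2)*conj(-sqrt(5)/2 - 1/2) + 5*(-1)*conj(0)]
      = (1/10)[(18) + (1 + sqrt(5)) + (1 - sqrt(5)) + (0)] = 20/10 = 2
  <chi_rho, chi_4> = (1/10)[1*(9)*conj(2) + 2*(sqrt(5)/2 + 3/2)*conj(-sqrt(5)/2 - 1/2) + 2*(3/2 - sqrt(5)/2)*conj(-1/2 + sqrt(5)/2) + 5*(-1)*conj(0)]
      = (1/10)[(18) + (-2*sqrt(5) - 4) + (-4 + 2*sqrt(5)) + (0)] = 10/10 = 1
Dimension check: dim(rho) = sum (mult * dim) = 1*1 + 2*1 + 2*2 + 1*2 = 9 = chi_rho(e) = 9.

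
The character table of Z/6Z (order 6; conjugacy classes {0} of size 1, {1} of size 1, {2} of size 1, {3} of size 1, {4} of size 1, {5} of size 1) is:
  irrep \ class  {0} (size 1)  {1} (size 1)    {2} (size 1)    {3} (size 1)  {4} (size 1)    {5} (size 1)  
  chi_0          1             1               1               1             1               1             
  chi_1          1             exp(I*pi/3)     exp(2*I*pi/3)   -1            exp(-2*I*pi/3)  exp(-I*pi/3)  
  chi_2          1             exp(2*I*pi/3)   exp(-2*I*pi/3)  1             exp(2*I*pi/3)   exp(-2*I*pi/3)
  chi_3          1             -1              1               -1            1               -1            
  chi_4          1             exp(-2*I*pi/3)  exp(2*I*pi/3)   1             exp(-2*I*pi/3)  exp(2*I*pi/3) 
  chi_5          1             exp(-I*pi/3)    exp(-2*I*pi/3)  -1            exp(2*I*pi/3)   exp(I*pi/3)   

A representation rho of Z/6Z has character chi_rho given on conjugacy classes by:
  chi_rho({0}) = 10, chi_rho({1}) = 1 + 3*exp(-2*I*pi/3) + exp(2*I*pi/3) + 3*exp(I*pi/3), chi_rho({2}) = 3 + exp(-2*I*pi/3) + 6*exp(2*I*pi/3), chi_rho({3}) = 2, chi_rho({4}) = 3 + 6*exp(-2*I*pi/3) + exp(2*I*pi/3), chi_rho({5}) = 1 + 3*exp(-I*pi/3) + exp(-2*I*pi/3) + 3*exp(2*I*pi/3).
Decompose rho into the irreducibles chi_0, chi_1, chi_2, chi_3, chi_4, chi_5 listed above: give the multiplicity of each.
Multiplicities: chi_0: 2, chi_1: 3, chi_2: 1, chi_3: 1, chi_4: 3, chi_5: 0.

Working: Use <chi_rho, chi> = (1/|G|) sum_C |C| * chi_rho(C) * conj(chi(C)) with |G| = 6 for each irreducible chi in the table:
  <chi_rho, chi_0> = (1/6)[1*(10)*conj(1) + 1*(1 + 3*exp(-2*I*pi/3) + exp(2*I*pi/3) + 3*exp(I*pi/3))*conj(1) + 1*(3 + exp(-2*I*pi/3) + 6*exp(2*I*pi/3))*conj(1) + 1*(2)*conj(1) + 1*(3 + 6*exp(-2*I*pi/3) + exp(2*I*pi/3))*conj(1) + 1*(1 + 3*exp(-I*pi/3) + exp(-2*I*pi/3) + 3*exp(2*I*pi/3))*conj(1)]
      = (1/6)[(10) + (1 + 3*exp(-2*I*pi/3) + exp(2*I*pi/3) + 3*exp(I*pi/3)) + (3 + exp(-2*I*pi/3) + 6*exp(2*I*pi/3)) + (2) + (3 + 6*exp(-2*I*pi/3) + exp(2*I*pi/3)) + (1 + 3*exp(-I*pi/3) + exp(-2*I*pi/3) + 3*exp(2*I*pi/3))] = 12/6 = 2
  <chi_rho, chi_1> = (1/6)[1*(10)*conj(1) + 1*(1 + 3*exp(-2*I*pi/3) + exp(2*I*pi/3) + 3*exp(I*pi/3))*conj(exp(I*pi/3)) + 1*(3 + exp(-2*I*pi/3) + 6*exp(2*I*pi/3))*conj(exp(2*I*pi/3)) + 1*(2)*conj(-1) + 1*(3 + 6*exp(-2*I*pi/3) + exp(2*I*pi/3))*conj(exp(-2*I*pi/3)) + 1*(1 + 3*exp(-I*pi/3) + exp(-2*I*pi/3) + 3*exp(2*I*pi/3))*conj(exp(-I*pi/3))]
      = (1/6)[(10) + (1) + (6 + 3*exp(-2*I*pi/3) + exp(2*I*pi/3)) + (-2) + (6 + exp(-2*I*pi/3) + 3*exp(2*I*pi/3)) + (1)] = 18/6 = 3
  <chi_rho, chi_2> = (1/6)[1*(10)*conj(1) + 1*(1 + 3*exp(-2*I*pi/3) + exp(2*I*pi/3) + 3*exp(I*pi/3))*conj(exp(2*I*pi/3)) + 1*(3 + exp(-2*I*pi/3) + 6*exp(2*I*pi/3))*conj(exp(-2*I*pi/3)) + 1*(2)*conj(1) + 1*(3 + 6*exp(-2*I*pi/3) + exp(2*I*pi/3))*conj(exp(2*I*pi/3)) + 1*(1 + 3*exp(-I*pi/3) + exp(-2*I*pi/3) + 3*exp(2*I*pi/3))*conj(exp(-2*I*pi/3))]
      = (1/6)[(10) + (1 + 3*exp(-I*pi/3) + exp(-2*I*pi/3) + 3*exp(2*I*pi/3)) + (1 + 6*exp(-2*I*pi/3) + 3*exp(2*I*pi/3)) + (2) + (1 + 3*exp(-2*I*pi/3) + 6*exp(2*I*pi/3)) + (1 + 3*exp(-2*I*pi/3) + exp(2*I*pi/3) + 3*exp(I*pi/3))] = 6/6 = 1
  <chi_rho, chi_3> = (1/6)[1*(10)*conj(1) + 1*(1 + 3*exp(-2*I*pi/3) + exp(2*I*pi/3) + 3*exp(I*pi/3))*conj(-1) + 1*(3 + exp(-2*I*pi/3) + 6*exp(2*I*pi/3))*conj(1) + 1*(2)*conj(-1) + 1*(3 + 6*exp(-2*I*pi/3) + exp(2*I*pi/3))*conj(1) + 1*(1 + 3*exp(-I*pi/3) + exp(-2*I*pi/3) + 3*exp(2*I*pi/3))*conj(-1)]
      = (1/6)[(10) + (-1 - 3*exp(I*pi/3) - exp(2*I*pi/3) - 3*exp(-2*I*pi/3)) + (3 + exp(-2*I*pi/3) + 6*exp(2*I*pi/3)) + (-2) + (3 + 6*exp(-2*I*pi/3) + exp(2*I*pi/3)) + (-1 - 3*exp(2*I*pi/3) - exp(-2*I*pi/3) - 3*exp(-I*pi/3))] = 6/6 = 1
  <chi_rho, chi_4> = (1/6)[1*(10)*conj(1) + 1*(1 + 3*exp(-2*I*pi/3) + exp(2*I*pi/3) + 3*exp(I*pi/3))*conj(exp(-2*I*pi/3)) + 1*(3 + exp(-2*I*pi/3) + 6*exp(2*I*pi/3))*conj(exp(2*I*pi/3)) + 1*(2)*conj(1) + 1*(3 + 6*exp(-2*I*pi/3) + exp(2*I*pi/3))*conj(exp(-2*I*pi/3)) + 1*(1 + 3*exp(-I*pi/3) + exp(-2*I*pi/3) + 3*exp(2*I*pi/3))*conj(exp(2*I*pi/3))]
      = (1/6)[(10) + (-1) + (6 + 3*exp(-2*I*pi/3) + exp(2*I*pi/3)) + (2) + (6 + exp(-2*I*pi/3) + 3*exp(2*I*pi/3)) + (-1)] = 18/6 = 3
  <chi_rho, chi_5> = (1/6)[1*(10)*conj(1) + 1*(1 + 3*exp(-2*I*pi/3) + exp(2*I*pi/3) + 3*exp(I*pi/3))*conj(exp(-I*pi/3)) + 1*(3 + exp(-2*I*pi/3) + 6*exp(2*I*pi/3))*conj(exp(-2*I*pi/3)) + 1*(2)*conj(-1) + 1*(3 + 6*exp(-2*I*pi/3) + exp(2*I*pi/3))*conj(exp(2*I*pi/3)) + 1*(1 + 3*exp(-I*pi/3) + exp(-2*I*pi/3) + 3*exp(2*I*pi/3))*conj(exp(I*pi/3))]
      = (1/6)[(10) + (-1 + 3*exp(-I*pi/3) + exp(I*pi/3) + 3*exp(2*I*pi/3)) + (1 + 6*exp(-2*I*pi/3) + 3*exp(2*I*pi/3)) + (-2) + (1 + 3*exp(-2*I*pi/3) + 6*exp(2*I*pi/3)) + (-1 + 3*exp(-2*I*pi/3) + exp(-I*pi/3) + 3*exp(I*pi/3))] = 0/6 = 0
(Exp terms are combined using exp(i*s)*conj(exp(i*t)) = exp(i*(s-t)), and sums of them are collapsed using the identity that for every m > 1 the m distinct m-th roots of unity sum to 0, e.g. 1 + exp(2*I*pi/3) + exp(-2*I*pi/3) = 0.)
Dimension check: dim(rho) = sum (mult * dim) = 2*1 + 3*1 + 1*1 + 1*1 + 3*1 + 0*1 = 10 = chi_rho(e) = 10.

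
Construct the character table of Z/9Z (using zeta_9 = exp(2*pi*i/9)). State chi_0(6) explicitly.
Character table of Z/9Z (irreps indexed chi_0,...,chi_8 with chi_k(m) = zeta_9^(k*m), zeta_9 = exp(2*pi*i/9)):
  irrep \ class  {0} (size 1)  {1} (size 1)    {2} (size 1)    {3} (size 1)    {4} (size 1)    {5} (size 1)    {6} (size 1)    {7} (size 1)    {8} (size 1)  
  chi_0          1             1               1               1               1               1               1               1               1             
  chi_1          1             exp(2*I*pi/9)   exp(4*I*pi/9)   exp(2*I*pi/3)   exp(8*I*pi/9)   exp(-8*I*pi/9)  exp(-2*I*pi/3)  exp(-4*I*pi/9)  exp(-2*I*pi/9)
  chi_2          1             exp(4*I*pi/9)   exp(8*I*pi/9)   exp(-2*I*pi/3)  exp(-2*I*pi/9)  exp(2*I*pi/9)   exp(2*I*pi/3)   exp(-8*I*pi/9)  exp(-4*I*pi/9)
  chi_3          1             exp(2*I*pi/3)   exp(-2*I*pi/3)  1               exp(2*I*pi/3)   exp(-2*I*pi/3)  1               exp(2*I*pi/3)   exp(-2*I*pi/3)
  chi_4          1             exp(8*I*pi/9)   exp(-2*I*pi/9)  exp(2*I*pi/3)   exp(-4*I*pi/9)  exp(4*I*pi/9)   exp(-2*I*pi/3)  exp(2*I*pi/9)   exp(-8*I*pi/9)
  chi_5          1             exp(-8*I*pi/9)  exp(2*I*pi/9)   exp(-2*I*pi/3)  exp(4*I*pi/9)   exp(-4*I*pi/9)  exp(2*I*pi/3)   exp(-2*I*pi/9)  exp(8*I*pi/9) 
  chi_6          1             exp(-2*I*pi/3)  exp(2*I*pi/3)   1               exp(-2*I*pi/3)  exp(2*I*pi/3)   1               exp(-2*I*pi/3)  exp(2*I*pi/3) 
  chi_7          1             exp(-4*I*pi/9)  exp(-8*I*pi/9)  exp(2*I*pi/3)   exp(2*I*pi/9)   exp(-2*I*pi/9)  exp(-2*I*pi/3)  exp(8*I*pi/9)   exp(4*I*pi/9) 
  chi_8          1             exp(-2*I*pi/9)  exp(-4*I*pi/9)  exp(-2*I*pi/3)  exp(-8*I*pi/9)  exp(8*I*pi/9)   exp(2*I*pi/3)   exp(4*I*pi/9)   exp(2*I*pi/9) 

Spot check: chi_0(6) = zeta_9^(0*6) = zeta_9^0 = 1.

Justification: Z/9Z is abelian, so all 9 irreducible complex representations are 1-dimensional. They are given by chi_k(m) = zeta_9^(k*m) for k = 0,...,8. Row orthogonality: sum_m chi_k(m) conj(chi_l(m)) = 9 * [k = l].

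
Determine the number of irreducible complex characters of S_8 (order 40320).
22

Why: The number of irreducible complex representations of a finite group equals its number of conjugacy classes. Conjugacy classes in S_8 correspond to cycle types, i.e. partitions of 8; there are p(8) = 22 of them, so S_8 (order 40320) has exactly 22 irreducible complex representations.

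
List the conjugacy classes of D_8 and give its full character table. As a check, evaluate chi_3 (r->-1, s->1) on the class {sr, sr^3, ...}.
Conjugacy classes: {e} of size 1, {r^4} of size 1, {r^1, r^7} of size 2, {r^2, r^6} of size 2, {r^3, r^5} of size 2, {s, sr^2, ...} of size 4, {sr, sr^3, ...} of size 4.
Character table:
  irrep \ class              {e} (size 1)  {r^4} (size 1)  {r^1, r^7} (size 2)  {r^2, r^6} (size 2)  {r^3, r^5} (size 2)  {s, sr^2, ...} (size 4)  {sr, sr^3, ...} (size 4)
  chi_1 (triv)               1             1               1                    1                    1                    1                        1                       
  chi_2 (sign: r->1, s->-1)  1             1               1                    1                    1                    -1                       -1                      
  chi_3 (r->-1, s->1)        1             1               -1                   1                    -1                   1                        -1                      
  chi_4 (r->-1, s->-1)       1             1               -1                   1                    -1                   -1                       1                       
  chi_5 (2d, j=1)            2             -2              sqrt(2)              0                    -sqrt(2)             0                        0                       
  chi_6 (2d, j=2)            2             2               0                    -2                   0                    0                        0                       
  chi_7 (2d, j=3)            2             -2              -sqrt(2)             0                    sqrt(2)              0                        0                       

Spot check: chi_3 (r->-1, s->1) on {sr, sr^3, ...} = -1.

Explanation: D_8 has order 2*8 = 16 with 7 conjugacy classes, hence 7 irreducibles. Sum of squared dims 1 + 1 + 1 + 1 + 4 + 4 + 4 = 16 = |G|. Linear characters come from the abelianisation; the 2-dimensional irreps have character r^k -> 2*cos(2*pi*j*k/8), reflections -> 0.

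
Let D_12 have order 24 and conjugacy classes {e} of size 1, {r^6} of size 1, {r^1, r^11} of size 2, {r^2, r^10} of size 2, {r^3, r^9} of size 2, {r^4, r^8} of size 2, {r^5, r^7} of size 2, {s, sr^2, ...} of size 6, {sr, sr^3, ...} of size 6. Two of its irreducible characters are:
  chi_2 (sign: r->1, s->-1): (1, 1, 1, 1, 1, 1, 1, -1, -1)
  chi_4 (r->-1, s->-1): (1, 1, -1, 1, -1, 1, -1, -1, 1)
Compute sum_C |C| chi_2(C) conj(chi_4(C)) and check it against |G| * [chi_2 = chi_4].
Sum = 0; so <chi_2, chi_4> = 0 (distinct irreducibles are orthogonal).

Derivation: Compute term by term over conjugacy classes (|C| * chi_2(C) * conj(chi_4(C))):
  1*(1)*conj(1) + 1*(1)*conj(1) + 2*(1)*conj(-1) + 2*(1)*conj(1) + 2*(1)*conj(-1) + 2*(1)*conj(1) + 2*(1)*conj(-1) + 6*(-1)*conj(-1) + 6*(-1)*conj(1)
  = (1) + (1) + (-2) + (2) + (-2) + (2) + (-2) + (6) + (-6)
  = 0.
Dividing by |G| = 24 gives 0/24 = 0, matching the row-orthogonality relation <chi_2, chi_4> = [chi_2 = chi_4].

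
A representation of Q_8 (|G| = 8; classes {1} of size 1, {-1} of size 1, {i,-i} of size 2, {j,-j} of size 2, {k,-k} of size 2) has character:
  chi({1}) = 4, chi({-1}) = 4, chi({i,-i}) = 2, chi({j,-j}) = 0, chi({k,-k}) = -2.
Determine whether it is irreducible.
Not irreducible (reducible): <chi, chi> = 6 > 1.

Derivation: <chi, chi> = (1/|G|) sum_C |C| * |chi(C)|^2 = (1/8)[1*|4|^2 + 1*|4|^2 + 2*|2|^2 + 2*|0|^2 + 2*|-2|^2]
  = (1/8)[(16) + (16) + (8) + (0) + (8)] = 48/8 = 6.
A character is irreducible iff <chi, chi> = 1, so this representation is reducible.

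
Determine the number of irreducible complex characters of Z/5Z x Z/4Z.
20

Proof sketch: The number of irreducible complex representations of a finite group equals its number of conjugacy classes. Z/5Z x Z/4Z is abelian of order 20, so every element is its own conjugacy class: 20 classes, so Z/5Z x Z/4Z (order 20) has exactly 20 irreducible complex representations.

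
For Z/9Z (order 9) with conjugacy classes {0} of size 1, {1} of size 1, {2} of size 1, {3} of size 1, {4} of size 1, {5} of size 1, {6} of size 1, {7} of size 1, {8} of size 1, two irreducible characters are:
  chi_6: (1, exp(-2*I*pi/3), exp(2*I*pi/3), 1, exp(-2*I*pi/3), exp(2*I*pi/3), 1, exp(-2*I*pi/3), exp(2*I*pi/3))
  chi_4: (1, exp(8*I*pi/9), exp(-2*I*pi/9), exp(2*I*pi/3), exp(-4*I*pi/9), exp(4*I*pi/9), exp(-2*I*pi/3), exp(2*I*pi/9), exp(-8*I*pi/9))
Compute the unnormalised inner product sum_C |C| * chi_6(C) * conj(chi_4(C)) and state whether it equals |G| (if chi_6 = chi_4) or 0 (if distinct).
Sum = 0; so <chi_6, chi_4> = 0 (distinct irreducibles are orthogonal).

Argument: Compute term by term over conjugacy classes (|C| * chi_6(C) * conj(chi_4(C))):
  1*(1)*conj(1) + 1*(exp(-2*I*pi/3))*conj(exp(8*I*pi/9)) + 1*(exp(2*I*pi/3))*conj(exp(-2*I*pi/9)) + 1*(1)*conj(exp(2*I*pi/3)) + 1*(exp(-2*I*pi/3))*conj(exp(-4*I*pi/9)) + 1*(exp(2*I*pi/3))*conj(exp(4*I*pi/9)) + 1*(1)*conj(exp(-2*I*pi/3)) + 1*(exp(-2*I*pi/3))*conj(exp(2*I*pi/9)) + 1*(exp(2*I*pi/3))*conj(exp(-8*I*pi/9))
  = (1) + (exp(4*I*pi/9)) + (exp(8*I*pi/9)) + (exp(-2*I*pi/3)) + (exp(-2*I*pi/9)) + (exp(2*I*pi/9)) + (exp(2*I*pi/3)) + (exp(-8*I*pi/9)) + (exp(-4*I*pi/9))
  = 0.
(Exp terms are combined using exp(i*s)*conj(exp(i*t)) = exp(i*(s-t)), and sums of them are collapsed using the identity that for every m > 1 the m distinct m-th roots of unity sum to 0, e.g. 1 + exp(2*I*pi/3) + exp(-2*I*pi/3) = 0.)
Dividing by |G| = 9 gives 0/9 = 0, matching the row-orthogonality relation <chi_6, chi_4> = [chi_6 = chi_4].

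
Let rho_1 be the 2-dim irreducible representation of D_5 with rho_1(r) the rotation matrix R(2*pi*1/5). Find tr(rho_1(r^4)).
chi_{rho_1}(r^4) = 2*cos(2*pi*1*4/5) = -1/2 + sqrt(5)/2

Solution. rho_1(r^4) is rotation by angle 2*pi*1*4/5, whose trace is 2*cos(2*pi*1*4/5) = -1/2 + sqrt(5)/2.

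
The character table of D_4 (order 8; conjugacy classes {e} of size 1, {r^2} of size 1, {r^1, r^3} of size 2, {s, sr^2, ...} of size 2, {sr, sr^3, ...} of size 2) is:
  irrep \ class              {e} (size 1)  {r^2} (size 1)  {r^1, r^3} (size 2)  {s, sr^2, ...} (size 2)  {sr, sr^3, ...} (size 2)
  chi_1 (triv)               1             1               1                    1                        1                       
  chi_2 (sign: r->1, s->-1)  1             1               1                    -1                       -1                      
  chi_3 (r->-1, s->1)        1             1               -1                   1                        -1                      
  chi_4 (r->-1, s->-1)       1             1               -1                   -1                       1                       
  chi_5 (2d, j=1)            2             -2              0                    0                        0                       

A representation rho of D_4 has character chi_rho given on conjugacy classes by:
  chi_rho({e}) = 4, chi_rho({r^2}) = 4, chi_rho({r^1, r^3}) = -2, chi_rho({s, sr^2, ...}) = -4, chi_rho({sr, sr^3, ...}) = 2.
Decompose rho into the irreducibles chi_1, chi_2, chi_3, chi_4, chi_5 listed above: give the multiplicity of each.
Multiplicities: chi_1: 0, chi_2: 1, chi_3: 0, chi_4: 3, chi_5: 0.

Working: Use <chi_rho, chi> = (1/|G|) sum_C |C| * chi_rho(C) * conj(chi(C)) with |G| = 8 for each irreducible chi in the table:
  <chi_rho, chi_1> = (1/8)[1*(4)*conj(1) + 1*(4)*conj(1) + 2*(-2)*conj(1) + 2*(-4)*conj(1) + 2*(2)*conj(1)]
      = (1/8)[(4) + (4) + (-4) + (-8) + (4)] = 0/8 = 0
  <chi_rho, chi_2> = (1/8)[1*(4)*conj(1) + 1*(4)*conj(1) + 2*(-2)*conj(1) + 2*(-4)*conj(-1) + 2*(2)*conj(-1)]
      = (1/8)[(4) + (4) + (-4) + (8) + (-4)] = 8/8 = 1
  <chi_rho, chi_3> = (1/8)[1*(4)*conj(1) + 1*(4)*conj(1) + 2*(-2)*conj(-1) + 2*(-4)*conj(1) + 2*(2)*conj(-1)]
      = (1/8)[(4) + (4) + (4) + (-8) + (-4)] = 0/8 = 0
  <chi_rho, chi_4> = (1/8)[1*(4)*conj(1) + 1*(4)*conj(1) + 2*(-2)*conj(-1) + 2*(-4)*conj(-1) + 2*(2)*conj(1)]
      = (1/8)[(4) + (4) + (4) + (8) + (4)] = 24/8 = 3
  <chi_rho, chi_5> = (1/8)[1*(4)*conj(2) + 1*(4)*conj(-2) + 2*(-2)*conj(0) + 2*(-4)*conj(0) + 2*(2)*conj(0)]
      = (1/8)[(8) + (-8) + (0) + (0) + (0)] = 0/8 = 0
Dimension check: dim(rho) = sum (mult * dim) = 0*1 + 1*1 + 0*1 + 3*1 + 0*2 = 4 = chi_rho(e) = 4.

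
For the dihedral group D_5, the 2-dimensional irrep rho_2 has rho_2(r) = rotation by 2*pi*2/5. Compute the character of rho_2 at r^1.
chi_{rho_2}(r^1) = 2*cos(2*pi*2*1/5) = -sqrt(5)/2 - 1/2

Why: rho_2(r^1) is rotation by angle 2*pi*2*1/5, whose trace is 2*cos(2*pi*2*1/5) = -sqrt(5)/2 - 1/2.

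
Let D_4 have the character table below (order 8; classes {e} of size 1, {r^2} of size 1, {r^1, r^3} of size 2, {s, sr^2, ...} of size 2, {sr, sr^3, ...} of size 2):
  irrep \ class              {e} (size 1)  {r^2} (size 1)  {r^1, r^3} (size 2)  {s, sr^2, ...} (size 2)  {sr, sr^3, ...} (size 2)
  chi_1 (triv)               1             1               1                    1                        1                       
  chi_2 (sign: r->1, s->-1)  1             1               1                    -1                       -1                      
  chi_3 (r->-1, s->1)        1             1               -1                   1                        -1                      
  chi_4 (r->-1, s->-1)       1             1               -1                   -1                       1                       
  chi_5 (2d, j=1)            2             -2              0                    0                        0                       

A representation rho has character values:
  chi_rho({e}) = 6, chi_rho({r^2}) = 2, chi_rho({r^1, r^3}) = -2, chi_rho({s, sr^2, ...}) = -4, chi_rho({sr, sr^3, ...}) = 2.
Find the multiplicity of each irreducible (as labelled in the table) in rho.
Multiplicities: chi_1: 0, chi_2: 1, chi_3: 0, chi_4: 3, chi_5: 1.

Use <chi_rho, chi> = (1/|G|) sum_C |C| * chi_rho(C) * conj(chi(C)) with |G| = 8 for each irreducible chi in the table:
  <chi_rho, chi_1> = (1/8)[1*(6)*conj(1) + 1*(2)*conj(1) + 2*(-2)*conj(1) + 2*(-4)*conj(1) + 2*(2)*conj(1)]
      = (1/8)[(6) + (2) + (-4) + (-8) + (4)] = 0/8 = 0
  <chi_rho, chi_2> = (1/8)[1*(6)*conj(1) + 1*(2)*conj(1) + 2*(-2)*conj(1) + 2*(-4)*conj(-1) + 2*(2)*conj(-1)]
      = (1/8)[(6) + (2) + (-4) + (8) + (-4)] = 8/8 = 1
  <chi_rho, chi_3> = (1/8)[1*(6)*conj(1) + 1*(2)*conj(1) + 2*(-2)*conj(-1) + 2*(-4)*conj(1) + 2*(2)*conj(-1)]
      = (1/8)[(6) + (2) + (4) + (-8) + (-4)] = 0/8 = 0
  <chi_rho, chi_4> = (1/8)[1*(6)*conj(1) + 1*(2)*conj(1) + 2*(-2)*conj(-1) + 2*(-4)*conj(-1) + 2*(2)*conj(1)]
      = (1/8)[(6) + (2) + (4) + (8) + (4)] = 24/8 = 3
  <chi_rho, chi_5> = (1/8)[1*(6)*conj(2) + 1*(2)*conj(-2) + 2*(-2)*conj(0) + 2*(-4)*conj(0) + 2*(2)*conj(0)]
      = (1/8)[(12) + (-4) + (0) + (0) + (0)] = 8/8 = 1
Dimension check: dim(rho) = sum (mult * dim) = 0*1 + 1*1 + 0*1 + 3*1 + 1*2 = 6 = chi_rho(e) = 6.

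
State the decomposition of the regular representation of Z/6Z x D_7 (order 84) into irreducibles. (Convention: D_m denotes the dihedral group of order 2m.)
Each irreducible V_i of dimension d_i appears with multiplicity d_i, i.e. rho_reg = (direct sum over all irreducibles V_i) d_i V_i. The irreducible dimensions for Z/6Z x D_7 are 1, 1, 1, 1, 1, 1, 1, 1, 1, 1, 1, 1, 2, 2, 2, 2, 2, 2, 2, 2, 2, 2, 2, 2, 2, 2, 2, 2, 2, 2: 12 irreducibles of dimension 1, each with multiplicity 1; 18 irreducibles of dimension 2, each with multiplicity 2. Total dimension 12*1*1 + 18*2*2 = 84 = |G|.

Solution. General theorem: in the regular representation of a finite group G, each irreducible appears with multiplicity equal to its dimension. Check: dim(rho_reg) = sum d_i^2 = 1 + 1 + 1 + 1 + 1 + 1 + 1 + 1 + 1 + 1 + 1 + 1 + 4 + 4 + 4 + 4 + 4 + 4 + 4 + 4 + 4 + 4 + 4 + 4 + 4 + 4 + 4 + 4 + 4 + 4 = 84 = |G|.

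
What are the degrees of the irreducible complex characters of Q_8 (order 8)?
Dimensions: 1, 1, 1, 1, 2

Working: There are 5 irreducibles (= number of conjugacy classes). Their dimensions d_i satisfy sum d_i^2 = |G| = 8: 1 + 1 + 1 + 1 + 4 = 8.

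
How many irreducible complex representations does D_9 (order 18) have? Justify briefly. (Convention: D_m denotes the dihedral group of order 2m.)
6

Derivation: The number of irreducible complex representations of a finite group equals its number of conjugacy classes. D_9 has 6 conjugacy classes ((n+3)/2 for n odd), so D_9 (order 18) has exactly 6 irreducible complex representations.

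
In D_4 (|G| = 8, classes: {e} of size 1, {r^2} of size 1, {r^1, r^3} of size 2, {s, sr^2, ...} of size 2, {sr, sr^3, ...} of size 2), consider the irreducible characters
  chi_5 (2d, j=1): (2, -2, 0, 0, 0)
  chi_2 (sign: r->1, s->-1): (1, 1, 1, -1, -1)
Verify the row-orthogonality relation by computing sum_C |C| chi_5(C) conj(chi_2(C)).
Sum = 0; so <chi_5, chi_2> = 0 (distinct irreducibles are orthogonal).

Explanation: Compute term by term over conjugacy classes (|C| * chi_5(C) * conj(chi_2(C))):
  1*(2)*conj(1) + 1*(-2)*conj(1) + 2*(0)*conj(1) + 2*(0)*conj(-1) + 2*(0)*conj(-1)
  = (2) + (-2) + (0) + (0) + (0)
  = 0.
Dividing by |G| = 8 gives 0/8 = 0, matching the row-orthogonality relation <chi_5, chi_2> = [chi_5 = chi_2].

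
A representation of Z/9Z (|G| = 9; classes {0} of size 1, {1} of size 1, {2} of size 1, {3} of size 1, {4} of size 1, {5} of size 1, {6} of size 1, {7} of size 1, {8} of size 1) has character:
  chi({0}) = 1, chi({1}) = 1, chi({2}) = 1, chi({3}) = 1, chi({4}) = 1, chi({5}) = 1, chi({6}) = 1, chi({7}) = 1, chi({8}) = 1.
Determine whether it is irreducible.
Irreducible: <chi, chi> = 1.

Derivation: <chi, chi> = (1/|G|) sum_C |C| * |chi(C)|^2 = (1/9)[1*|1|^2 + 1*|1|^2 + 1*|1|^2 + 1*|1|^2 + 1*|1|^2 + 1*|1|^2 + 1*|1|^2 + 1*|1|^2 + 1*|1|^2]
  = (1/9)[(1) + (1) + (1) + (1) + (1) + (1) + (1) + (1) + (1)] = 9/9 = 1.
(Exp terms are combined using exp(i*s)*conj(exp(i*t)) = exp(i*(s-t)), and sums of them are collapsed using the identity that for every m > 1 the m distinct m-th roots of unity sum to 0, e.g. 1 + exp(2*I*pi/3) + exp(-2*I*pi/3) = 0.)
A character is irreducible iff <chi, chi> = 1, so this representation is irreducible.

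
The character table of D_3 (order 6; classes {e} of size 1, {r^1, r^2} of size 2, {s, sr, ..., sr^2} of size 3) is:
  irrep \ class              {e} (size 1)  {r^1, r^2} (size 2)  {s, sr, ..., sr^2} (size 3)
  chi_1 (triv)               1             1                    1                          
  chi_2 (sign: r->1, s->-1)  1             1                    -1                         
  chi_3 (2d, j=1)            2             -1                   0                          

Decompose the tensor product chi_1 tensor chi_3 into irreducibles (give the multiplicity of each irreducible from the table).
chi_1 tensor chi_3 = chi_3 (all other irreducibles have multiplicity 0).

Working: The character of a tensor product is the pointwise product (chi_1 * chi_3)(C) = chi_1(C) * chi_3(C):
  {e}: (1)*(2), {r^1, r^2}: (1)*(-1), {s, sr, ..., sr^2}: (1)*(0)
so (chi_1 * chi_3) takes values
  {e} -> 2, {r^1, r^2} -> -1, {s, sr, ..., sr^2} -> 0.
Now take the inner product of this character with each irreducible chi from the table, <chi_1*chi_3, chi> = (1/6) sum_C |C| (chi_1*chi_3)(C) conj(chi(C)):
  <chi_1*chi_3, chi_1> = (1/6)[1*(2)*conj(1) + 2*(-1)*conj(1) + 3*(0)*conj(1)]
      = (1/6)[(2) + (-2) + (0)] = 0/6 = 0
  <chi_1*chi_3, chi_2> = (1/6)[1*(2)*conj(1) + 2*(-1)*conj(1) + 3*(0)*conj(-1)]
      = (1/6)[(2) + (-2) + (0)] = 0/6 = 0
  <chi_1*chi_3, chi_3> = (1/6)[1*(2)*conj(2) + 2*(-1)*conj(-1) + 3*(0)*conj(0)]
      = (1/6)[(4) + (2) + (0)] = 6/6 = 1
Hence the multiplicities are chi_3: 1. Dimension check: dim(chi_1)*dim(chi_3) = 1*2 = 2 and sum (mult * dim) = 1*2 = 2.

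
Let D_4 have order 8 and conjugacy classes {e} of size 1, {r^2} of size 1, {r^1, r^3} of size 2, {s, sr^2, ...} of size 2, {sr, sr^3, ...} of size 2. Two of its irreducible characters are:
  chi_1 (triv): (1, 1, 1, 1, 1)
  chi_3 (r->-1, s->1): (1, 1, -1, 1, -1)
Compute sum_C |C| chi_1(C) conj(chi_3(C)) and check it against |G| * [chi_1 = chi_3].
Sum = 0; so <chi_1, chi_3> = 0 (distinct irreducibles are orthogonal).

Reasoning: Compute term by term over conjugacy classes (|C| * chi_1(C) * conj(chi_3(C))):
  1*(1)*conj(1) + 1*(1)*conj(1) + 2*(1)*conj(-1) + 2*(1)*conj(1) + 2*(1)*conj(-1)
  = (1) + (1) + (-2) + (2) + (-2)
  = 0.
Dividing by |G| = 8 gives 0/8 = 0, matching the row-orthogonality relation <chi_1, chi_3> = [chi_1 = chi_3].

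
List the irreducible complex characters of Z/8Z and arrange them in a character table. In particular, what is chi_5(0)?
Character table of Z/8Z (irreps indexed chi_0,...,chi_7 with chi_k(m) = zeta_8^(k*m), zeta_8 = exp(2*pi*i/8)):
  irrep \ class  {0} (size 1)  {1} (size 1)    {2} (size 1)  {3} (size 1)    {4} (size 1)  {5} (size 1)    {6} (size 1)  {7} (size 1)  
  chi_0          1             1               1             1               1             1               1             1             
  chi_1          1             exp(I*pi/4)     I             exp(3*I*pi/4)   -1            exp(-3*I*pi/4)  -I            exp(-I*pi/4)  
  chi_2          1             I               -1            -I              1             I               -1            -I            
  chi_3          1             exp(3*I*pi/4)   -I            exp(I*pi/4)     -1            exp(-I*pi/4)    I             exp(-3*I*pi/4)
  chi_4          1             -1              1             -1              1             -1              1             -1            
  chi_5          1             exp(-3*I*pi/4)  I             exp(-I*pi/4)    -1            exp(I*pi/4)     -I            exp(3*I*pi/4) 
  chi_6          1             -I              -1            I               1             -I              -1            I             
  chi_7          1             exp(-I*pi/4)    -I            exp(-3*I*pi/4)  -1            exp(3*I*pi/4)   I             exp(I*pi/4)   

Spot check: chi_5(0) = zeta_8^(5*0) = zeta_8^0 = 1.

Solution. Z/8Z is abelian, so all 8 irreducible complex representations are 1-dimensional. They are given by chi_k(m) = zeta_8^(k*m) for k = 0,...,7. Row orthogonality: sum_m chi_k(m) conj(chi_l(m)) = 8 * [k = l].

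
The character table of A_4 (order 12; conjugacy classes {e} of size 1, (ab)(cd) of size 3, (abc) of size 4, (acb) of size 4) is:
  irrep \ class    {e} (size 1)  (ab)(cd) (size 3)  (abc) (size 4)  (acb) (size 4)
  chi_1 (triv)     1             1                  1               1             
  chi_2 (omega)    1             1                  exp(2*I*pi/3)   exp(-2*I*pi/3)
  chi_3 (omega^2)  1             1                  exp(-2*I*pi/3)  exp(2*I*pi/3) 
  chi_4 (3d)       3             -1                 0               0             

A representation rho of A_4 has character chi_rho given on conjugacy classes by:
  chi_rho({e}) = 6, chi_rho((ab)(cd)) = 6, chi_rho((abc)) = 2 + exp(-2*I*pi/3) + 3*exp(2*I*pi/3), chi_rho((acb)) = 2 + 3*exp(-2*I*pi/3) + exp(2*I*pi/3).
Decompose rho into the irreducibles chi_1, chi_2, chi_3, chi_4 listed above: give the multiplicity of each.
Multiplicities: chi_1: 2, chi_2: 3, chi_3: 1, chi_4: 0.

Details: Use <chi_rho, chi> = (1/|G|) sum_C |C| * chi_rho(C) * conj(chi(C)) with |G| = 12 for each irreducible chi in the table:
  <chi_rho, chi_1> = (1/12)[1*(6)*conj(1) + 3*(6)*conj(1) + 4*(2 + exp(-2*I*pi/3) + 3*exp(2*I*pi/3))*conj(1) + 4*(2 + 3*exp(-2*I*pi/3) + exp(2*I*pi/3))*conj(1)]
      = (1/12)[(6) + (18) + (8 + 4*exp(-2*I*pi/3) + 12*exp(2*I*pi/3)) + (8 + 12*exp(-2*I*pi/3) + 4*exp(2*I*pi/3))] = 24/12 = 2
  <chi_rho, chi_2> = (1/12)[1*(6)*conj(1) + 3*(6)*conj(1) + 4*(2 + exp(-2*I*pi/3) + 3*exp(2*I*pi/3))*conj(exp(2*I*pi/3)) + 4*(2 + 3*exp(-2*I*pi/3) + exp(2*I*pi/3))*conj(exp(-2*I*pi/3))]
      = (1/12)[(6) + (18) + (12 + 8*exp(-2*I*pi/3) + 4*exp(2*I*pi/3)) + (12 + 4*exp(-2*I*pi/3) + 8*exp(2*I*pi/3))] = 36/12 = 3
  <chi_rho, chi_3> = (1/12)[1*(6)*conj(1) + 3*(6)*conj(1) + 4*(2 + exp(-2*I*pi/3) + 3*exp(2*I*pi/3))*conj(exp(-2*I*pi/3)) + 4*(2 + 3*exp(-2*I*pi/3) + exp(2*I*pi/3))*conj(exp(2*I*pi/3))]
      = (1/12)[(6) + (18) + (4 + 12*exp(-2*I*pi/3) + 8*exp(2*I*pi/3)) + (4 + 8*exp(-2*I*pi/3) + 12*exp(2*I*pi/3))] = 12/12 = 1
  <chi_rho, chi_4> = (1/12)[1*(6)*conj(3) + 3*(6)*conj(-1) + 4*(2 + exp(-2*I*pi/3) + 3*exp(2*I*pi/3))*conj(0) + 4*(2 + 3*exp(-2*I*pi/3) + exp(2*I*pi/3))*conj(0)]
      = (1/12)[(18) + (-18) + (0) + (0)] = 0/12 = 0
(Exp terms are combined using exp(i*s)*conj(exp(i*t)) = exp(i*(s-t)), and sums of them are collapsed using the identity that for every m > 1 the m distinct m-th roots of unity sum to 0, e.g. 1 + exp(2*I*pi/3) + exp(-2*I*pi/3) = 0.)
Dimension check: dim(rho) = sum (mult * dim) = 2*1 + 3*1 + 1*1 + 0*3 = 6 = chi_rho(e) = 6.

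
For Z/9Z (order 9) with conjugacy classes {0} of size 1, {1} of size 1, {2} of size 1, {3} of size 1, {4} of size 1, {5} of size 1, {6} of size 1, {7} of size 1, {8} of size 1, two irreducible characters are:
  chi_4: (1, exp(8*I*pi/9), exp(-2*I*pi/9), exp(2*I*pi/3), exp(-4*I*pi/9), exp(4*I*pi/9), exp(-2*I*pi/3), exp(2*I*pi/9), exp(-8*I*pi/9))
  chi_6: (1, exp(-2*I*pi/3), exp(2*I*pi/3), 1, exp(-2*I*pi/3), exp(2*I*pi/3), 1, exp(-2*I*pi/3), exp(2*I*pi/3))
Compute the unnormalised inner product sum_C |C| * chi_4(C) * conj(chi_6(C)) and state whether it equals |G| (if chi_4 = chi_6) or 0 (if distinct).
Sum = 0; so <chi_4, chi_6> = 0 (distinct irreducibles are orthogonal).

Explanation: Compute term by term over conjugacy classes (|C| * chi_4(C) * conj(chi_6(C))):
  1*(1)*conj(1) + 1*(exp(8*I*pi/9))*conj(exp(-2*I*pi/3)) + 1*(exp(-2*I*pi/9))*conj(exp(2*I*pi/3)) + 1*(exp(2*I*pi/3))*conj(1) + 1*(exp(-4*I*pi/9))*conj(exp(-2*I*pi/3)) + 1*(exp(4*I*pi/9))*conj(exp(2*I*pi/3)) + 1*(exp(-2*I*pi/3))*conj(1) + 1*(exp(2*I*pi/9))*conj(exp(-2*I*pi/3)) + 1*(exp(-8*I*pi/9))*conj(exp(2*I*pi/3))
  = (1) + (exp(-4*I*pi/9)) + (exp(-8*I*pi/9)) + (exp(2*I*pi/3)) + (exp(2*I*pi/9)) + (exp(-2*I*pi/9)) + (exp(-2*I*pi/3)) + (exp(8*I*pi/9)) + (exp(4*I*pi/9))
  = 0.
(Exp terms are combined using exp(i*s)*conj(exp(i*t)) = exp(i*(s-t)), and sums of them are collapsed using the identity that for every m > 1 the m distinct m-th roots of unity sum to 0, e.g. 1 + exp(2*I*pi/3) + exp(-2*I*pi/3) = 0.)
Dividing by |G| = 9 gives 0/9 = 0, matching the row-orthogonality relation <chi_4, chi_6> = [chi_4 = chi_6].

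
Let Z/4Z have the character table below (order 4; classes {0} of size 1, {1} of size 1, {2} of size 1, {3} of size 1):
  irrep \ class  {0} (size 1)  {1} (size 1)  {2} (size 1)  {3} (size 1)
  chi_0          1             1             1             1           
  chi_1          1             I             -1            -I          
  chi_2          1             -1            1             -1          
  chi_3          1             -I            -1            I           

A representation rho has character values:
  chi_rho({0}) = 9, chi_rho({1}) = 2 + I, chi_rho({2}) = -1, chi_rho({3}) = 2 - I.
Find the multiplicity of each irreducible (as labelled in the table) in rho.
Multiplicities: chi_0: 3, chi_1: 3, chi_2: 1, chi_3: 2.

Details: Use <chi_rho, chi> = (1/|G|) sum_C |C| * chi_rho(C) * conj(chi(C)) with |G| = 4 for each irreducible chi in the table:
  <chi_rho, chi_0> = (1/4)[1*(9)*conj(1) + 1*(2 + I)*conj(1) + 1*(-1)*conj(1) + 1*(2 - I)*conj(1)]
      = (1/4)[(9) + (2 + I) + (-1) + (2 - I)] = 12/4 = 3
  <chi_rho, chi_1> = (1/4)[1*(9)*conj(1) + 1*(2 + I)*conj(I) + 1*(-1)*conj(-1) + 1*(2 - I)*conj(-I)]
      = (1/4)[(9) + (1 - 2*I) + (1) + (1 + 2*I)] = 12/4 = 3
  <chi_rho, chi_2> = (1/4)[1*(9)*conj(1) + 1*(2 + I)*conj(-1) + 1*(-1)*conj(1) + 1*(2 - I)*conj(-1)]
      = (1/4)[(9) + (-2 - I) + (-1) + (-2 + I)] = 4/4 = 1
  <chi_rho, chi_3> = (1/4)[1*(9)*conj(1) + 1*(2 + I)*conj(-I) + 1*(-1)*conj(-1) + 1*(2 - I)*conj(I)]
      = (1/4)[(9) + (-1 + 2*I) + (1) + (-1 - 2*I)] = 8/4 = 2
(Exp terms are combined using exp(i*s)*conj(exp(i*t)) = exp(i*(s-t)), and sums of them are collapsed using the identity that for every m > 1 the m distinct m-th roots of unity sum to 0, e.g. 1 + exp(2*I*pi/3) + exp(-2*I*pi/3) = 0.)
Dimension check: dim(rho) = sum (mult * dim) = 3*1 + 3*1 + 1*1 + 2*1 = 9 = chi_rho(e) = 9.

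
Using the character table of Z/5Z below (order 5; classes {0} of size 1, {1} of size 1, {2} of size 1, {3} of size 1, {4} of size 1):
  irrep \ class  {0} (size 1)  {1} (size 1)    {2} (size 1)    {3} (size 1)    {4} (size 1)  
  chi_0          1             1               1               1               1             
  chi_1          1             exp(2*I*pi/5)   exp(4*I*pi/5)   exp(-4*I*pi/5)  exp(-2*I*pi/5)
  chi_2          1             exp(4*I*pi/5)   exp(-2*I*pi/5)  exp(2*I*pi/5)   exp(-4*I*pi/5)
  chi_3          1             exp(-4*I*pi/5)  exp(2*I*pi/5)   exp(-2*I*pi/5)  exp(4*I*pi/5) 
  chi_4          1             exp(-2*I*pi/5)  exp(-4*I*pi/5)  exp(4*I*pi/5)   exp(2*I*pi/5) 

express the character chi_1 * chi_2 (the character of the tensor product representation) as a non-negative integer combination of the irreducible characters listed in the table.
chi_1 tensor chi_2 = chi_3 (all other irreducibles have multiplicity 0).

Details: The character of a tensor product is the pointwise product (chi_1 * chi_2)(C) = chi_1(C) * chi_2(C):
  {0}: (1)*(1), {1}: (exp(2*I*pi/5))*(exp(4*I*pi/5)), {2}: (exp(4*I*pi/5))*(exp(-2*I*pi/5)), {3}: (exp(-4*I*pi/5))*(exp(2*I*pi/5)), {4}: (exp(-2*I*pi/5))*(exp(-4*I*pi/5))
so (chi_1 * chi_2) takes values
  {0} -> 1, {1} -> exp(-4*I*pi/5), {2} -> exp(2*I*pi/5), {3} -> exp(-2*I*pi/5), {4} -> exp(4*I*pi/5).
Now take the inner product of this character with each irreducible chi from the table, <chi_1*chi_2, chi> = (1/5) sum_C |C| (chi_1*chi_2)(C) conj(chi(C)):
  <chi_1*chi_2, chi_0> = (1/5)[1*(1)*conj(1) + 1*(exp(-4*I*pi/5))*conj(1) + 1*(exp(2*I*pi/5))*conj(1) + 1*(exp(-2*I*pi/5))*conj(1) + 1*(exp(4*I*pi/5))*conj(1)]
      = (1/5)[(1) + (exp(-4*I*pi/5)) + (exp(2*I*pi/5)) + (exp(-2*I*pi/5)) + (exp(4*I*pi/5))] = 0/5 = 0
  <chi_1*chi_2, chi_1> = (1/5)[1*(1)*conj(1) + 1*(exp(-4*I*pi/5))*conj(exp(2*I*pi/5)) + 1*(exp(2*I*pi/5))*conj(exp(4*I*pi/5)) + 1*(exp(-2*I*pi/5))*conj(exp(-4*I*pi/5)) + 1*(exp(4*I*pi/5))*conj(exp(-2*I*pi/5))]
      = (1/5)[(1) + (exp(4*I*pi/5)) + (exp(-2*I*pi/5)) + (exp(2*I*pi/5)) + (exp(-4*I*pi/5))] = 0/5 = 0
  <chi_1*chi_2, chi_2> = (1/5)[1*(1)*conj(1) + 1*(exp(-4*I*pi/5))*conj(exp(4*I*pi/5)) + 1*(exp(2*I*pi/5))*conj(exp(-2*I*pi/5)) + 1*(exp(-2*I*pi/5))*conj(exp(2*I*pi/5)) + 1*(exp(4*I*pi/5))*conj(exp(-4*I*pi/5))]
      = (1/5)[(1) + (exp(2*I*pi/5)) + (exp(4*I*pi/5)) + (exp(-4*I*pi/5)) + (exp(-2*I*pi/5))] = 0/5 = 0
  <chi_1*chi_2, chi_3> = (1/5)[1*(1)*conj(1) + 1*(exp(-4*I*pi/5))*conj(exp(-4*I*pi/5)) + 1*(exp(2*I*pi/5))*conj(exp(2*I*pi/5)) + 1*(exp(-2*I*pi/5))*conj(exp(-2*I*pi/5)) + 1*(exp(4*I*pi/5))*conj(exp(4*I*pi/5))]
      = (1/5)[(1) + (1) + (1) + (1) + (1)] = 5/5 = 1
  <chi_1*chi_2, chi_4> = (1/5)[1*(1)*conj(1) + 1*(exp(-4*I*pi/5))*conj(exp(-2*I*pi/5)) + 1*(exp(2*I*pi/5))*conj(exp(-4*I*pi/5)) + 1*(exp(-2*I*pi/5))*conj(exp(4*I*pi/5)) + 1*(exp(4*I*pi/5))*conj(exp(2*I*pi/5))]
      = (1/5)[(1) + (exp(-2*I*pi/5)) + (exp(-4*I*pi/5)) + (exp(4*I*pi/5)) + (exp(2*I*pi/5))] = 0/5 = 0
(Exp terms are combined using exp(i*s)*conj(exp(i*t)) = exp(i*(s-t)), and sums of them are collapsed using the identity that for every m > 1 the m distinct m-th roots of unity sum to 0, e.g. 1 + exp(2*I*pi/3) + exp(-2*I*pi/3) = 0.)
Hence the multiplicities are chi_3: 1. Dimension check: dim(chi_1)*dim(chi_2) = 1*1 = 1 and sum (mult * dim) = 1*1 = 1.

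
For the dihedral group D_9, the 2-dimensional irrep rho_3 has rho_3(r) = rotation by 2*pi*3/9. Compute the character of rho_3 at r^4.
chi_{rho_3}(r^4) = 2*cos(2*pi*3*4/9) = -1

Argument: rho_3(r^4) is rotation by angle 2*pi*3*4/9, whose trace is 2*cos(2*pi*3*4/9) = -1.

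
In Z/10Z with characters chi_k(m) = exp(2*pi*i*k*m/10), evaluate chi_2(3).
chi_2(3) = zeta_10^6 = exp(-4*I*pi/5)

Explanation: chi_2(3) = zeta_10^(2*3) = zeta_10^6. Since zeta_10^10 = 1, this equals zeta_10^6 = exp(2*pi*i*6/10) = exp(-4*I*pi/5).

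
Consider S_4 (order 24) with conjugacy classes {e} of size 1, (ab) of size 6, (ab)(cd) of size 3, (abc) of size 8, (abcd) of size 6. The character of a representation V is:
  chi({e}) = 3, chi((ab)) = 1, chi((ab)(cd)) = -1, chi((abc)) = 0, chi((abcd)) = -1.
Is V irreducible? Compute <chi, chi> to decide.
Irreducible: <chi, chi> = 1.

Working: <chi, chi> = (1/|G|) sum_C |C| * |chi(C)|^2 = (1/24)[1*|3|^2 + 6*|1|^2 + 3*|-1|^2 + 8*|0|^2 + 6*|-1|^2]
  = (1/24)[(9) + (6) + (3) + (0) + (6)] = 24/24 = 1.
A character is irreducible iff <chi, chi> = 1, so this representation is irreducible.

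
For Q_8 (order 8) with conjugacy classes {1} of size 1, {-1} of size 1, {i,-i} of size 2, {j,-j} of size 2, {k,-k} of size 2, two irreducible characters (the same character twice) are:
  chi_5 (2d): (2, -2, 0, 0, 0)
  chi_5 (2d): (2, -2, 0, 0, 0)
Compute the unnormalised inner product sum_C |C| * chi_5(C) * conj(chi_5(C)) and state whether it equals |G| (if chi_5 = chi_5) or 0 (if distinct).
Sum = 8 = |G| = 8; so <chi_5, chi_5> = 1 (norm-1 confirms irreducibility).

Explanation: Compute term by term over conjugacy classes (|C| * chi_5(C) * conj(chi_5(C))):
  1*(2)*conj(2) + 1*(-2)*conj(-2) + 2*(0)*conj(0) + 2*(0)*conj(0) + 2*(0)*conj(0)
  = (4) + (4) + (0) + (0) + (0)
  = 8.
Dividing by |G| = 8 gives 8/8 = 1, matching the row-orthogonality relation <chi_5, chi_5> = [chi_5 = chi_5].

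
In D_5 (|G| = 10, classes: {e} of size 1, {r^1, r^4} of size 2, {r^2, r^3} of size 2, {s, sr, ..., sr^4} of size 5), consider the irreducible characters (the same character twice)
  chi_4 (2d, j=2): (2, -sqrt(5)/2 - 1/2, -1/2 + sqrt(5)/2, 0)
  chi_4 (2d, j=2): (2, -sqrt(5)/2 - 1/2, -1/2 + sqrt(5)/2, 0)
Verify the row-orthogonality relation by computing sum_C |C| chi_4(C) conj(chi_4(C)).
Sum = 10 = |G| = 10; so <chi_4, chi_4> = 1 (norm-1 confirms irreducibility).

Solution. Compute term by term over conjugacy classes (|C| * chi_4(C) * conj(chi_4(C))):
  1*(2)*conj(2) + 2*(-sqrt(5)/2 - 1/2)*conj(-sqrt(5)/2 - 1/2) + 2*(-1/2 + sqrt(5)/2)*conj(-1/2 + sqrt(5)/2) + 5*(0)*conj(0)
  = (4) + (sqrt(5) + 3) + (3 - sqrt(5)) + (0)
  = 10.
Dividing by |G| = 10 gives 10/10 = 1, matching the row-orthogonality relation <chi_4, chi_4> = [chi_4 = chi_4].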